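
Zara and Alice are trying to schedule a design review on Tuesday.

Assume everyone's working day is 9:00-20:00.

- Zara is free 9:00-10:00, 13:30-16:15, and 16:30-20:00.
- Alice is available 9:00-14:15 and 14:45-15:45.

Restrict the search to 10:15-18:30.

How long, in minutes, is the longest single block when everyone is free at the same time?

60 minutes

Zara ∩ Alice: 09:00–10:00, 13:30–14:15, 14:45–15:45.
Restricted to 10:15–18:30: 13:30–14:15, 14:45–15:45.
Common window lengths: 45, 60 min; longest is 60.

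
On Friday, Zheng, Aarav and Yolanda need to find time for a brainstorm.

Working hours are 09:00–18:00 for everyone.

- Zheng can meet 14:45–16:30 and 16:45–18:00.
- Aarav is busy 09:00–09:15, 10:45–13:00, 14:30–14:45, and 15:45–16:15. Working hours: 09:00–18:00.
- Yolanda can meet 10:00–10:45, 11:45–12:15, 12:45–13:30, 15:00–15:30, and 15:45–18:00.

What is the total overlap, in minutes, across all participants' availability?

120 minutes

Aarav free within 09:00–18:00: 09:15–10:45, 13:00–14:30, 14:45–15:45, 16:15–18:00.
Zheng ∩ Aarav: 14:45–15:45, 16:15–16:30, 16:45–18:00.
Zheng ∩ Aarav ∩ Yolanda: 15:00–15:30, 16:15–16:30, 16:45–18:00.
Total common minutes: 30 + 15 + 75 = 120.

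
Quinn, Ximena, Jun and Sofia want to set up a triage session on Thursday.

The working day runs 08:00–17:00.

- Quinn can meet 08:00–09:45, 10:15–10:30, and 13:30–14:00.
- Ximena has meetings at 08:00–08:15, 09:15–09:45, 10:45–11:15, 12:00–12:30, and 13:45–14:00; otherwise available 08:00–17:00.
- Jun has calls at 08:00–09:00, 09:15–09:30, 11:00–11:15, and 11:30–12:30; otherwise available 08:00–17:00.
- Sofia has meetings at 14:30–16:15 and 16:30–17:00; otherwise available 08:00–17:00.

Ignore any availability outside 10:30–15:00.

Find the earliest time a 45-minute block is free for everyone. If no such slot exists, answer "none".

none

Ximena free within 08:00–17:00: 08:15–09:15, 09:45–10:45, 11:15–12:00, 12:30–13:45, 14:00–17:00.
Jun free within 08:00–17:00: 09:00–09:15, 09:30–11:00, 11:15–11:30, 12:30–17:00.
Sofia free within 08:00–17:00: 08:00–14:30, 16:15–16:30.
Quinn ∩ Ximena: 08:15–09:15, 10:15–10:30, 13:30–13:45.
Quinn ∩ Ximena ∩ Jun: 09:00–09:15, 10:15–10:30, 13:30–13:45.
Quinn ∩ Ximena ∩ Jun ∩ Sofia: 09:00–09:15, 10:15–10:30, 13:30–13:45.
Restricted to 10:30–15:00: 13:30–13:45.
Windows ≥ 45 min: (none).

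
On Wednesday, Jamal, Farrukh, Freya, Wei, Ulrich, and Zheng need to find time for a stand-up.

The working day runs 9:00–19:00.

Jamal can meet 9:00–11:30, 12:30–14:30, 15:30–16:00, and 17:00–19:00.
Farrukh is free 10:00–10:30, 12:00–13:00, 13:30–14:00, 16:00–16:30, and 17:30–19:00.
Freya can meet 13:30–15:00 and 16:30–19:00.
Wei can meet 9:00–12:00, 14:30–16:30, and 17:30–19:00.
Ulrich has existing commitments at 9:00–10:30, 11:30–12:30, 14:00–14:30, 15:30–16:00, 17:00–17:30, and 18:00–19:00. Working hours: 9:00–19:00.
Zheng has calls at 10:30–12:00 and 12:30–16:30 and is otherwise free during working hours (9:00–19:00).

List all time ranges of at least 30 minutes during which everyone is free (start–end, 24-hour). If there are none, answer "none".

Ulrich free within 09:00–19:00: 10:30–11:30, 12:30–14:00, 14:30–15:30, 16:00–17:00, 17:30–18:00.
Zheng free within 09:00–19:00: 09:00–10:30, 12:00–12:30, 16:30–19:00.
Jamal ∩ Farrukh: 10:00–10:30, 12:30–13:00, 13:30–14:00, 17:30–19:00.
Jamal ∩ Farrukh ∩ Freya: 13:30–14:00, 17:30–19:00.
Jamal ∩ Farrukh ∩ Freya ∩ Wei: 17:30–19:00.
Jamal ∩ Farrukh ∩ Freya ∩ Wei ∩ Ulrich: 17:30–18:00.
Jamal ∩ Farrukh ∩ Freya ∩ Wei ∩ Ulrich ∩ Zheng: 17:30–18:00.
Windows ≥ 30 min: 17:30–18:00.

17:30–18:00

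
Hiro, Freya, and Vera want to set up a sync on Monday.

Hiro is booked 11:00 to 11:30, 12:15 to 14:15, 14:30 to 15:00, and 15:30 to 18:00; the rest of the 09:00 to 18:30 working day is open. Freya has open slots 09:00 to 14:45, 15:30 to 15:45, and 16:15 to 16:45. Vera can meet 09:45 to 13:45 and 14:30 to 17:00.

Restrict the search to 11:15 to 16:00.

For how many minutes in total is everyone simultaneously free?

45 minutes

Hiro free within 09:00–18:30: 09:00–11:00, 11:30–12:15, 14:15–14:30, 15:00–15:30, 18:00–18:30.
Hiro ∩ Freya: 09:00–11:00, 11:30–12:15, 14:15–14:30.
Hiro ∩ Freya ∩ Vera: 09:45–11:00, 11:30–12:15.
Restricted to 11:15–16:00: 11:30–12:15.
Total common minutes: 45.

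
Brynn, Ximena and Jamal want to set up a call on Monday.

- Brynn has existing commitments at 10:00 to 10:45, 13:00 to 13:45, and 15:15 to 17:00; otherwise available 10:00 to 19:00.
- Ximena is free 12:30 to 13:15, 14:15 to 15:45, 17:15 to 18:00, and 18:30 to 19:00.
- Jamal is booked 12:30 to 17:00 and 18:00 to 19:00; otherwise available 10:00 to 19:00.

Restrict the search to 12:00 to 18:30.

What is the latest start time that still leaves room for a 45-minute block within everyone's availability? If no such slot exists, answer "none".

Brynn free within 10:00–19:00: 10:45–13:00, 13:45–15:15, 17:00–19:00.
Jamal free within 10:00–19:00: 10:00–12:30, 17:00–18:00.
Brynn ∩ Ximena: 12:30–13:00, 14:15–15:15, 17:15–18:00, 18:30–19:00.
Brynn ∩ Ximena ∩ Jamal: 17:15–18:00.
Restricted to 12:00–18:30: 17:15–18:00.
Windows ≥ 45 min: 17:15–18:00.
Latest start in the last window 17:15–18:00 is 18:00 − 45 min = 17:15.

17:15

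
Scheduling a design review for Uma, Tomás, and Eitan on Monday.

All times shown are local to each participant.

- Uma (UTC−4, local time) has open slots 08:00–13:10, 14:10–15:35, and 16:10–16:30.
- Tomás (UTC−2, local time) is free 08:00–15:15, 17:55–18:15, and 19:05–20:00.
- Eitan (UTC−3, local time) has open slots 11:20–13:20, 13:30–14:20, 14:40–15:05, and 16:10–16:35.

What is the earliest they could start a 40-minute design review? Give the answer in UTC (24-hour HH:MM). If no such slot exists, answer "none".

14:20

Uma → UTC: 12:00–17:10, 18:10–19:35, 20:10–20:30.
Tomás → UTC: 10:00–17:15, 19:55–20:15, 21:05–22:00.
Eitan → UTC: 14:20–16:20, 16:30–17:20, 17:40–18:05, 19:10–19:35.
Uma ∩ Tomás: 12:00–17:10, 20:10–20:15.
Uma ∩ Tomás ∩ Eitan: 14:20–16:20, 16:30–17:10.
Windows ≥ 40 min: 14:20–16:20, 16:30–17:10.
Earliest such window starts at 14:20.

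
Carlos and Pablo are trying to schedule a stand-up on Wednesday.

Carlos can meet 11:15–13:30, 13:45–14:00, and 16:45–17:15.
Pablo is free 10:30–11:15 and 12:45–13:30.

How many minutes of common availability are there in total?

Carlos ∩ Pablo: 12:45–13:30.
Total common minutes: 45.

45 minutes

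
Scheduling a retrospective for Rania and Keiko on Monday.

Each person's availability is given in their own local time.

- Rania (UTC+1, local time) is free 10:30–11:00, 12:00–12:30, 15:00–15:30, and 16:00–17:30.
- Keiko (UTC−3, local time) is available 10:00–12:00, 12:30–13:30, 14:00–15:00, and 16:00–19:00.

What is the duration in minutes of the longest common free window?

60 minutes

Rania → UTC: 09:30–10:00, 11:00–11:30, 14:00–14:30, 15:00–16:30.
Keiko → UTC: 13:00–15:00, 15:30–16:30, 17:00–18:00, 19:00–22:00.
Rania ∩ Keiko: 14:00–14:30, 15:30–16:30.
Common window lengths: 30, 60 min; longest is 60.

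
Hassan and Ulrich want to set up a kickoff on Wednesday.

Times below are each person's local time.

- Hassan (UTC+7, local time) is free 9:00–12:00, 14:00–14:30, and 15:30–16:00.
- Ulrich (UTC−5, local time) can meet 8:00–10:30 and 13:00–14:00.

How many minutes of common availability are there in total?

Hassan → UTC: 02:00–05:00, 07:00–07:30, 08:30–09:00.
Ulrich → UTC: 13:00–15:30, 18:00–19:00.
Hassan ∩ Ulrich: (none).
Total common minutes: 0.

0 minutes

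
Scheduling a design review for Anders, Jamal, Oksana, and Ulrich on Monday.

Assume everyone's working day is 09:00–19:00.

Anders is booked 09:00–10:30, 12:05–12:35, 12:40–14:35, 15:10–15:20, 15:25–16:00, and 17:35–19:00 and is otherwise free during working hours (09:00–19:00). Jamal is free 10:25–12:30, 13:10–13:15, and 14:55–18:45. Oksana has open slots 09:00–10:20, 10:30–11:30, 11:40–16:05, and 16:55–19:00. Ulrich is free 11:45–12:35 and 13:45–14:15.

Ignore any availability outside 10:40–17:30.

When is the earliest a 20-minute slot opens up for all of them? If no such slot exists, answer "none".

11:45

Anders free within 09:00–19:00: 10:30–12:05, 12:35–12:40, 14:35–15:10, 15:20–15:25, 16:00–17:35.
Anders ∩ Jamal: 10:30–12:05, 14:55–15:10, 15:20–15:25, 16:00–17:35.
Anders ∩ Jamal ∩ Oksana: 10:30–11:30, 11:40–12:05, 14:55–15:10, 15:20–15:25, 16:00–16:05, 16:55–17:35.
Anders ∩ Jamal ∩ Oksana ∩ Ulrich: 11:45–12:05.
Restricted to 10:40–17:30: 11:45–12:05.
Windows ≥ 20 min: 11:45–12:05.
Earliest such window starts at 11:45.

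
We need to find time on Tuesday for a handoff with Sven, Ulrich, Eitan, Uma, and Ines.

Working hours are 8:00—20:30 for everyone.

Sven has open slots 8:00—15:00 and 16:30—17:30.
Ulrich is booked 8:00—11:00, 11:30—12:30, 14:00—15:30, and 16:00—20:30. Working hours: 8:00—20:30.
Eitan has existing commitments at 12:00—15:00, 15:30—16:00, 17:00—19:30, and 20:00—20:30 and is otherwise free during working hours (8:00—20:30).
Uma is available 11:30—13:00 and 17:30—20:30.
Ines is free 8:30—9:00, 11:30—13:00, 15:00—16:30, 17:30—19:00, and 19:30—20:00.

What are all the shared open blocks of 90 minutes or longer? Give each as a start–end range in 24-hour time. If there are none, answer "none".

none

Ulrich free within 08:00–20:30: 11:00–11:30, 12:30–14:00, 15:30–16:00.
Eitan free within 08:00–20:30: 08:00–12:00, 15:00–15:30, 16:00–17:00, 19:30–20:00.
Sven ∩ Ulrich: 11:00–11:30, 12:30–14:00.
Sven ∩ Ulrich ∩ Eitan: 11:00–11:30.
Sven ∩ Ulrich ∩ Eitan ∩ Uma: (none).
Sven ∩ Ulrich ∩ Eitan ∩ Uma ∩ Ines: (none).
Windows ≥ 90 min: (none).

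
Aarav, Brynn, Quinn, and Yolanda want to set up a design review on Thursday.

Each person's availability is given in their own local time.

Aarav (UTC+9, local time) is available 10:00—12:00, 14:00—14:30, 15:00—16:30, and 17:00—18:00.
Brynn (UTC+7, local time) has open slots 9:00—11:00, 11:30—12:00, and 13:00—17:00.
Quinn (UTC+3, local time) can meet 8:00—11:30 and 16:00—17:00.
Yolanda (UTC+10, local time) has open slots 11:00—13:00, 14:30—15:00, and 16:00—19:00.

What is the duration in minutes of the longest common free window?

Aarav → UTC: 01:00–03:00, 05:00–05:30, 06:00–07:30, 08:00–09:00.
Brynn → UTC: 02:00–04:00, 04:30–05:00, 06:00–10:00.
Quinn → UTC: 05:00–08:30, 13:00–14:00.
Yolanda → UTC: 01:00–03:00, 04:30–05:00, 06:00–09:00.
Aarav ∩ Brynn: 02:00–03:00, 06:00–07:30, 08:00–09:00.
Aarav ∩ Brynn ∩ Quinn: 06:00–07:30, 08:00–08:30.
Aarav ∩ Brynn ∩ Quinn ∩ Yolanda: 06:00–07:30, 08:00–08:30.
Common window lengths: 90, 30 min; longest is 90.

90 minutes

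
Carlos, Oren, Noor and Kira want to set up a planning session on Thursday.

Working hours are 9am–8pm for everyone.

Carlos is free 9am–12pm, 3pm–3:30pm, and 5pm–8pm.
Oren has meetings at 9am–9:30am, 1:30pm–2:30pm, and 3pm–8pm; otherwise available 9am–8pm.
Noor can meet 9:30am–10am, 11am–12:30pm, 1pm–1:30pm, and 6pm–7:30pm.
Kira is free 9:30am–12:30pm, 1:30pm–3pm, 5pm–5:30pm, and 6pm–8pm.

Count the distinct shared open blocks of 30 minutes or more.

2

Oren free within 09:00–20:00: 09:30–13:30, 14:30–15:00.
Carlos ∩ Oren: 09:30–12:00.
Carlos ∩ Oren ∩ Noor: 09:30–10:00, 11:00–12:00.
Carlos ∩ Oren ∩ Noor ∩ Kira: 09:30–10:00, 11:00–12:00.
Windows ≥ 30 min: 09:30–10:00, 11:00–12:00.
That's 2 windows.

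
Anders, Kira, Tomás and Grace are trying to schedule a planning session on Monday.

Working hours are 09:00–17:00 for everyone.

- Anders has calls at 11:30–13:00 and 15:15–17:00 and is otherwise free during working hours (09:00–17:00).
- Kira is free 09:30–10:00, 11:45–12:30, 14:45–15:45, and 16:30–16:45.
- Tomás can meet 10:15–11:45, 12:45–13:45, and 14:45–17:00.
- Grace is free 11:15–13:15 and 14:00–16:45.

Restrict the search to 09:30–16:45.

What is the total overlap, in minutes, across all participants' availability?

30 minutes

Anders free within 09:00–17:00: 09:00–11:30, 13:00–15:15.
Anders ∩ Kira: 09:30–10:00, 14:45–15:15.
Anders ∩ Kira ∩ Tomás: 14:45–15:15.
Anders ∩ Kira ∩ Tomás ∩ Grace: 14:45–15:15.
Restricted to 09:30–16:45: 14:45–15:15.
Total common minutes: 30.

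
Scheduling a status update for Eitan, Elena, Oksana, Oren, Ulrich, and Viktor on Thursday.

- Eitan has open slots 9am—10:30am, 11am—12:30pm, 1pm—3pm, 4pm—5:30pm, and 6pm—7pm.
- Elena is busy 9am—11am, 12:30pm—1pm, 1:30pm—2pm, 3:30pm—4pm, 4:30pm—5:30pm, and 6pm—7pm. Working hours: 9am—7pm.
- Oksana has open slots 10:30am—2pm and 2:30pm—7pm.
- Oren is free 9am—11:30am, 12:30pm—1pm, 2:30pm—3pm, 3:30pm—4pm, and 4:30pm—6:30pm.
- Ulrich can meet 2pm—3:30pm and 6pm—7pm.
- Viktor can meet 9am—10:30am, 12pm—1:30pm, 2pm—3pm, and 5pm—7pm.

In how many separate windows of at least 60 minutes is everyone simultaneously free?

Elena free within 09:00–19:00: 11:00–12:30, 13:00–13:30, 14:00–15:30, 16:00–16:30, 17:30–18:00.
Eitan ∩ Elena: 11:00–12:30, 13:00–13:30, 14:00–15:00, 16:00–16:30.
Eitan ∩ Elena ∩ Oksana: 11:00–12:30, 13:00–13:30, 14:30–15:00, 16:00–16:30.
Eitan ∩ Elena ∩ Oksana ∩ Oren: 11:00–11:30, 14:30–15:00.
Eitan ∩ Elena ∩ Oksana ∩ Oren ∩ Ulrich: 14:30–15:00.
Eitan ∩ Elena ∩ Oksana ∩ Oren ∩ Ulrich ∩ Viktor: 14:30–15:00.
Windows ≥ 60 min: (none).
That's 0 windows.

0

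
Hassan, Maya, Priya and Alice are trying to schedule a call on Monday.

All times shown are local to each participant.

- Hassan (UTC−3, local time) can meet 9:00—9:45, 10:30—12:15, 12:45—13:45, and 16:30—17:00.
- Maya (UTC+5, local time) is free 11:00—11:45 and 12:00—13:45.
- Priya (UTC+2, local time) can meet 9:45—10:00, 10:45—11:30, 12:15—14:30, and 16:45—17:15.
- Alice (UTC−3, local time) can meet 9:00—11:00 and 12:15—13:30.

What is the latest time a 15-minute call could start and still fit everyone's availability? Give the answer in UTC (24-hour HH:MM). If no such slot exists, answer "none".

Hassan → UTC: 12:00–12:45, 13:30–15:15, 15:45–16:45, 19:30–20:00.
Maya → UTC: 06:00–06:45, 07:00–08:45.
Priya → UTC: 07:45–08:00, 08:45–09:30, 10:15–12:30, 14:45–15:15.
Alice → UTC: 12:00–14:00, 15:15–16:30.
Hassan ∩ Maya: (none).
Hassan ∩ Maya ∩ Priya: (none).
Hassan ∩ Maya ∩ Priya ∩ Alice: (none).
Windows ≥ 15 min: (none).

none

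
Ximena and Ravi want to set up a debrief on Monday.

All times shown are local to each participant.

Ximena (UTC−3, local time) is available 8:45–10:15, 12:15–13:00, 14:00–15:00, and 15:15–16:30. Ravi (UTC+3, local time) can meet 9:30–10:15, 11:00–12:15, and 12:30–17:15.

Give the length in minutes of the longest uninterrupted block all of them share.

Ximena → UTC: 11:45–13:15, 15:15–16:00, 17:00–18:00, 18:15–19:30.
Ravi → UTC: 06:30–07:15, 08:00–09:15, 09:30–14:15.
Ximena ∩ Ravi: 11:45–13:15.
Single common window of 90 minutes.

90 minutes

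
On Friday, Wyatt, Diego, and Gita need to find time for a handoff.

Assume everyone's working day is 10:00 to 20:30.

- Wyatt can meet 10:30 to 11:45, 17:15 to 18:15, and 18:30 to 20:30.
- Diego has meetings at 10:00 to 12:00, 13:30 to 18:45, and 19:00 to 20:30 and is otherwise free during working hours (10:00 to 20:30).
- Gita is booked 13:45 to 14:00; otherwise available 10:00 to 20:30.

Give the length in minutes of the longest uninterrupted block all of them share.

Diego free within 10:00–20:30: 12:00–13:30, 18:45–19:00.
Gita free within 10:00–20:30: 10:00–13:45, 14:00–20:30.
Wyatt ∩ Diego: 18:45–19:00.
Wyatt ∩ Diego ∩ Gita: 18:45–19:00.
Single common window of 15 minutes.

15 minutes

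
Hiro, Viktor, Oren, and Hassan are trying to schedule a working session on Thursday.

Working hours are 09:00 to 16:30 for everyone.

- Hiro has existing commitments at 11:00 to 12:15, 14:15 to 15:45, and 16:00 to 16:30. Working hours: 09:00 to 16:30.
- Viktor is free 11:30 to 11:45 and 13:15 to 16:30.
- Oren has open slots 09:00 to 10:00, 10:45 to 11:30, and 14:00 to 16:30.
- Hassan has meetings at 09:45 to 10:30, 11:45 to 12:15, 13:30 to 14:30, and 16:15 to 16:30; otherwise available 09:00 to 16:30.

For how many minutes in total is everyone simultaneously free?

15 minutes

Hiro free within 09:00–16:30: 09:00–11:00, 12:15–14:15, 15:45–16:00.
Hassan free within 09:00–16:30: 09:00–09:45, 10:30–11:45, 12:15–13:30, 14:30–16:15.
Hiro ∩ Viktor: 13:15–14:15, 15:45–16:00.
Hiro ∩ Viktor ∩ Oren: 14:00–14:15, 15:45–16:00.
Hiro ∩ Viktor ∩ Oren ∩ Hassan: 15:45–16:00.
Total common minutes: 15.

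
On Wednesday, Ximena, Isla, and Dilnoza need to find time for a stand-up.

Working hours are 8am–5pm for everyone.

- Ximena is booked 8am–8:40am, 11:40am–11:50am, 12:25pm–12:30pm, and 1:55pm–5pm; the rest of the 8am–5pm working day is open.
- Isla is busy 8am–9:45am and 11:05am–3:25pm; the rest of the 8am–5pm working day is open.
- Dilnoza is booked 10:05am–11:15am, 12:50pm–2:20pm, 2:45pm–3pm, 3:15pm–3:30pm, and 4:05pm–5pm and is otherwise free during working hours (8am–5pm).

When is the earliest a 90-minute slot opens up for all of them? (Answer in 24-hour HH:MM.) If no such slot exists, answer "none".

none

Ximena free within 08:00–17:00: 08:40–11:40, 11:50–12:25, 12:30–13:55.
Isla free within 08:00–17:00: 09:45–11:05, 15:25–17:00.
Dilnoza free within 08:00–17:00: 08:00–10:05, 11:15–12:50, 14:20–14:45, 15:00–15:15, 15:30–16:05.
Ximena ∩ Isla: 09:45–11:05.
Ximena ∩ Isla ∩ Dilnoza: 09:45–10:05.
Windows ≥ 90 min: (none).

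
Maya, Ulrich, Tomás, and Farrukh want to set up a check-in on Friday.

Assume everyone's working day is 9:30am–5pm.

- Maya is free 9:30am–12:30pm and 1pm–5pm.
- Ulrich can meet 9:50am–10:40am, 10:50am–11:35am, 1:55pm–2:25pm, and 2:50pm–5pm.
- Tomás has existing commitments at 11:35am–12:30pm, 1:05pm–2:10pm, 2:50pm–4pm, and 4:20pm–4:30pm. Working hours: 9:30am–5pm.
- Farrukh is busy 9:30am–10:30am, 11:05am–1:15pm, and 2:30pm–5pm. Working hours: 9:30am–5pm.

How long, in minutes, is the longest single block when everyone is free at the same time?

15 minutes

Tomás free within 09:30–17:00: 09:30–11:35, 12:30–13:05, 14:10–14:50, 16:00–16:20, 16:30–17:00.
Farrukh free within 09:30–17:00: 10:30–11:05, 13:15–14:30.
Maya ∩ Ulrich: 09:50–10:40, 10:50–11:35, 13:55–14:25, 14:50–17:00.
Maya ∩ Ulrich ∩ Tomás: 09:50–10:40, 10:50–11:35, 14:10–14:25, 16:00–16:20, 16:30–17:00.
Maya ∩ Ulrich ∩ Tomás ∩ Farrukh: 10:30–10:40, 10:50–11:05, 14:10–14:25.
Common window lengths: 10, 15, 15 min; longest is 15.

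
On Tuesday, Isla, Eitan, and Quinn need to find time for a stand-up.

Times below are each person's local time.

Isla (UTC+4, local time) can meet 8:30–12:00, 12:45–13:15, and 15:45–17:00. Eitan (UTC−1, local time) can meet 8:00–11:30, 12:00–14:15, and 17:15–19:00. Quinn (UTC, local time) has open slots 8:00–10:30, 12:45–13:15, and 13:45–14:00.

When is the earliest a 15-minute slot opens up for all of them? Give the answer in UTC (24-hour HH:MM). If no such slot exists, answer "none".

09:00

Isla → UTC: 04:30–08:00, 08:45–09:15, 11:45–13:00.
Eitan → UTC: 09:00–12:30, 13:00–15:15, 18:15–20:00.
Quinn → UTC: 08:00–10:30, 12:45–13:15, 13:45–14:00.
Isla ∩ Eitan: 09:00–09:15, 11:45–12:30.
Isla ∩ Eitan ∩ Quinn: 09:00–09:15.
Windows ≥ 15 min: 09:00–09:15.
Earliest such window starts at 09:00.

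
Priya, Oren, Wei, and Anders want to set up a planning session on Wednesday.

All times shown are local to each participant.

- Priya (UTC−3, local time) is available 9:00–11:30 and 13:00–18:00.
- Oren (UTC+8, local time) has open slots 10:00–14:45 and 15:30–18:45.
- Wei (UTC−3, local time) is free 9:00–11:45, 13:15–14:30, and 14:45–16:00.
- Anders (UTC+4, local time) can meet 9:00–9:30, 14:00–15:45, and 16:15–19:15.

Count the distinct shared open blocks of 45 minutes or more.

0

Priya → UTC: 12:00–14:30, 16:00–21:00.
Oren → UTC: 02:00–06:45, 07:30–10:45.
Wei → UTC: 12:00–14:45, 16:15–17:30, 17:45–19:00.
Anders → UTC: 05:00–05:30, 10:00–11:45, 12:15–15:15.
Priya ∩ Oren: (none).
Priya ∩ Oren ∩ Wei: (none).
Priya ∩ Oren ∩ Wei ∩ Anders: (none).
Windows ≥ 45 min: (none).
That's 0 windows.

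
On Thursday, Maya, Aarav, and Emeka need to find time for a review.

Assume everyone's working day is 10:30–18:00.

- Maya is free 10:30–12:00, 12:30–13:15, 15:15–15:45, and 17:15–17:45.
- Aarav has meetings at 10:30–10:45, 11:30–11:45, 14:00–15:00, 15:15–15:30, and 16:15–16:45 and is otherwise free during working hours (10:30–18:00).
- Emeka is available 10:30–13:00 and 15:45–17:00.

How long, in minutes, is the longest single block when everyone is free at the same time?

Aarav free within 10:30–18:00: 10:45–11:30, 11:45–14:00, 15:00–15:15, 15:30–16:15, 16:45–18:00.
Maya ∩ Aarav: 10:45–11:30, 11:45–12:00, 12:30–13:15, 15:30–15:45, 17:15–17:45.
Maya ∩ Aarav ∩ Emeka: 10:45–11:30, 11:45–12:00, 12:30–13:00.
Common window lengths: 45, 15, 30 min; longest is 45.

45 minutes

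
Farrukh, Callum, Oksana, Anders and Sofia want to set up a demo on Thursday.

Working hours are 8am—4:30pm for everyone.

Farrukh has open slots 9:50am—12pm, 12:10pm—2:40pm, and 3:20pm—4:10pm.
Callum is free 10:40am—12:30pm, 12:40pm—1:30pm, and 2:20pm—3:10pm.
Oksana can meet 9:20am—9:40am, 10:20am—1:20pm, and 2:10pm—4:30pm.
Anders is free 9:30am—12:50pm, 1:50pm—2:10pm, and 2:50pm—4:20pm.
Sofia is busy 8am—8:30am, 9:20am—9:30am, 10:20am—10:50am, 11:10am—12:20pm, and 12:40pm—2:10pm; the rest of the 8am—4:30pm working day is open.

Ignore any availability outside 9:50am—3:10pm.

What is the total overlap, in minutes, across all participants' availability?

30 minutes

Sofia free within 08:00–16:30: 08:30–09:20, 09:30–10:20, 10:50–11:10, 12:20–12:40, 14:10–16:30.
Farrukh ∩ Callum: 10:40–12:00, 12:10–12:30, 12:40–13:30, 14:20–14:40.
Farrukh ∩ Callum ∩ Oksana: 10:40–12:00, 12:10–12:30, 12:40–13:20, 14:20–14:40.
Farrukh ∩ Callum ∩ Oksana ∩ Anders: 10:40–12:00, 12:10–12:30, 12:40–12:50.
Farrukh ∩ Callum ∩ Oksana ∩ Anders ∩ Sofia: 10:50–11:10, 12:20–12:30.
Restricted to 09:50–15:10: 10:50–11:10, 12:20–12:30.
Total common minutes: 20 + 10 = 30.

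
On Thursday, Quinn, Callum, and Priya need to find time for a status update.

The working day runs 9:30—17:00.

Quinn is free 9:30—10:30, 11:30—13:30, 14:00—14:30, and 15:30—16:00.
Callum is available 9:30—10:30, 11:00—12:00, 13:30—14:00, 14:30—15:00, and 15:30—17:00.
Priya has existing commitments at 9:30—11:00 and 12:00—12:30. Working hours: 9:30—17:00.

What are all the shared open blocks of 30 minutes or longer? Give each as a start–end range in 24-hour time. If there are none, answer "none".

Priya free within 09:30–17:00: 11:00–12:00, 12:30–17:00.
Quinn ∩ Callum: 09:30–10:30, 11:30–12:00, 15:30–16:00.
Quinn ∩ Callum ∩ Priya: 11:30–12:00, 15:30–16:00.
Windows ≥ 30 min: 11:30–12:00, 15:30–16:00.

11:30–12:00, 15:30–16:00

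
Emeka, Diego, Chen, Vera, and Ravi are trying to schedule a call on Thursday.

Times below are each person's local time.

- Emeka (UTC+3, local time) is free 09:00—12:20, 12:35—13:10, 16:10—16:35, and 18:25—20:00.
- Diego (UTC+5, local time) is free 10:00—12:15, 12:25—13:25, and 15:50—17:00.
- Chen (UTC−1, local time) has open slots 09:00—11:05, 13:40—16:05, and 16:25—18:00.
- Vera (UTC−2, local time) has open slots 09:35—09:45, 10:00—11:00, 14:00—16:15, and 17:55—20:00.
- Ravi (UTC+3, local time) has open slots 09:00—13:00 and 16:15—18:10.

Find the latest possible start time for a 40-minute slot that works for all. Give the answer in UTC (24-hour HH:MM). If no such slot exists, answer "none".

none

Emeka → UTC: 06:00–09:20, 09:35–10:10, 13:10–13:35, 15:25–17:00.
Diego → UTC: 05:00–07:15, 07:25–08:25, 10:50–12:00.
Chen → UTC: 10:00–12:05, 14:40–17:05, 17:25–19:00.
Vera → UTC: 11:35–11:45, 12:00–13:00, 16:00–18:15, 19:55–22:00.
Ravi → UTC: 06:00–10:00, 13:15–15:10.
Emeka ∩ Diego: 06:00–07:15, 07:25–08:25.
Emeka ∩ Diego ∩ Chen: (none).
Emeka ∩ Diego ∩ Chen ∩ Vera: (none).
Emeka ∩ Diego ∩ Chen ∩ Vera ∩ Ravi: (none).
Windows ≥ 40 min: (none).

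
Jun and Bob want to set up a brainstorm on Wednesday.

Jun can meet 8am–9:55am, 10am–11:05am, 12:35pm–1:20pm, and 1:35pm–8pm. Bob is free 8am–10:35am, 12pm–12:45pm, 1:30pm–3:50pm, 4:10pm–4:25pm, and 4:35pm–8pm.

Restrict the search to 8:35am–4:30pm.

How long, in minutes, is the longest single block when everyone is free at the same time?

135 minutes

Jun ∩ Bob: 08:00–09:55, 10:00–10:35, 12:35–12:45, 13:35–15:50, 16:10–16:25, 16:35–20:00.
Restricted to 08:35–16:30: 08:35–09:55, 10:00–10:35, 12:35–12:45, 13:35–15:50, 16:10–16:25.
Common window lengths: 80, 35, 10, 135, 15 min; longest is 135.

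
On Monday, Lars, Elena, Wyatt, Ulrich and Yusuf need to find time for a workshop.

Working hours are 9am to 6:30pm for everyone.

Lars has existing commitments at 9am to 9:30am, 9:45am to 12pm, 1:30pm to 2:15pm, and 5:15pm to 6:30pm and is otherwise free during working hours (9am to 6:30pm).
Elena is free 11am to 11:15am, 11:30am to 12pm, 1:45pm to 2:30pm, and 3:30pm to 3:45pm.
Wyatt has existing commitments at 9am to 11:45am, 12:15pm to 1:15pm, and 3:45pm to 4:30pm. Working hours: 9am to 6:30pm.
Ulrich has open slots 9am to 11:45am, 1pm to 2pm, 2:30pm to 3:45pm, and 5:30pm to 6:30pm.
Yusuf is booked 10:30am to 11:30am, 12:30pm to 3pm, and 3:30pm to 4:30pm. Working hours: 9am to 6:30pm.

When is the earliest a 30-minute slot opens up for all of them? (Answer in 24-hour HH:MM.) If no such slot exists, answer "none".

Lars free within 09:00–18:30: 09:30–09:45, 12:00–13:30, 14:15–17:15.
Wyatt free within 09:00–18:30: 11:45–12:15, 13:15–15:45, 16:30–18:30.
Yusuf free within 09:00–18:30: 09:00–10:30, 11:30–12:30, 15:00–15:30, 16:30–18:30.
Lars ∩ Elena: 14:15–14:30, 15:30–15:45.
Lars ∩ Elena ∩ Wyatt: 14:15–14:30, 15:30–15:45.
Lars ∩ Elena ∩ Wyatt ∩ Ulrich: 15:30–15:45.
Lars ∩ Elena ∩ Wyatt ∩ Ulrich ∩ Yusuf: (none).
Windows ≥ 30 min: (none).

none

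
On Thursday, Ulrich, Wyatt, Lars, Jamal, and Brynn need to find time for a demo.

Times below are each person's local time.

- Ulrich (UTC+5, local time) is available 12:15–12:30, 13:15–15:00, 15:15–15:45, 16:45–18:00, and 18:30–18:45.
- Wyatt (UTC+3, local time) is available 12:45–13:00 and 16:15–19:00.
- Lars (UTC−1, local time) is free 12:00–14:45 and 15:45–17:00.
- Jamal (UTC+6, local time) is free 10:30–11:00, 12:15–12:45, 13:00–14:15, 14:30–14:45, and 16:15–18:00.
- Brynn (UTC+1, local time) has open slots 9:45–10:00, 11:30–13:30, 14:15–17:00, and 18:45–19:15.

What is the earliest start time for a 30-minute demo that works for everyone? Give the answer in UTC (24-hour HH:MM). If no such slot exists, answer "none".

Ulrich → UTC: 07:15–07:30, 08:15–10:00, 10:15–10:45, 11:45–13:00, 13:30–13:45.
Wyatt → UTC: 09:45–10:00, 13:15–16:00.
Lars → UTC: 13:00–15:45, 16:45–18:00.
Jamal → UTC: 04:30–05:00, 06:15–06:45, 07:00–08:15, 08:30–08:45, 10:15–12:00.
Brynn → UTC: 08:45–09:00, 10:30–12:30, 13:15–16:00, 17:45–18:15.
Ulrich ∩ Wyatt: 09:45–10:00, 13:30–13:45.
Ulrich ∩ Wyatt ∩ Lars: 13:30–13:45.
Ulrich ∩ Wyatt ∩ Lars ∩ Jamal: (none).
Ulrich ∩ Wyatt ∩ Lars ∩ Jamal ∩ Brynn: (none).
Windows ≥ 30 min: (none).

none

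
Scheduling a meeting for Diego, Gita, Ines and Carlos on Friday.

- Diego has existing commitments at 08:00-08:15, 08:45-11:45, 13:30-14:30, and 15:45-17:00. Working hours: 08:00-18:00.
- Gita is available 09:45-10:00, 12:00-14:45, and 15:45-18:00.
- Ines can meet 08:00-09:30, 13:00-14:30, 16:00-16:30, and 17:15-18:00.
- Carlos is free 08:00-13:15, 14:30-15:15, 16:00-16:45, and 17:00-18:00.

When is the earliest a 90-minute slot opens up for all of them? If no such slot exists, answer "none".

none

Diego free within 08:00–18:00: 08:15–08:45, 11:45–13:30, 14:30–15:45, 17:00–18:00.
Diego ∩ Gita: 12:00–13:30, 14:30–14:45, 17:00–18:00.
Diego ∩ Gita ∩ Ines: 13:00–13:30, 17:15–18:00.
Diego ∩ Gita ∩ Ines ∩ Carlos: 13:00–13:15, 17:15–18:00.
Windows ≥ 90 min: (none).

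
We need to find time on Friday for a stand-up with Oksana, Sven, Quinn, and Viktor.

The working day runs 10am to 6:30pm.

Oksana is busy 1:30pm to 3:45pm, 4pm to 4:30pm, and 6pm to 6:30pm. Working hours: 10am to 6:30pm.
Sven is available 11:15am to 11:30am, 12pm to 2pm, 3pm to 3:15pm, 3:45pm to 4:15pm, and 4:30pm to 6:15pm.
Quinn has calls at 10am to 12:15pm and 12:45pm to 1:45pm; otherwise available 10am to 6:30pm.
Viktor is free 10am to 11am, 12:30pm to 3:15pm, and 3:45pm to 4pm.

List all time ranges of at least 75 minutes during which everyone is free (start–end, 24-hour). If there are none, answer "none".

none

Oksana free within 10:00–18:30: 10:00–13:30, 15:45–16:00, 16:30–18:00.
Quinn free within 10:00–18:30: 12:15–12:45, 13:45–18:30.
Oksana ∩ Sven: 11:15–11:30, 12:00–13:30, 15:45–16:00, 16:30–18:00.
Oksana ∩ Sven ∩ Quinn: 12:15–12:45, 15:45–16:00, 16:30–18:00.
Oksana ∩ Sven ∩ Quinn ∩ Viktor: 12:30–12:45, 15:45–16:00.
Windows ≥ 75 min: (none).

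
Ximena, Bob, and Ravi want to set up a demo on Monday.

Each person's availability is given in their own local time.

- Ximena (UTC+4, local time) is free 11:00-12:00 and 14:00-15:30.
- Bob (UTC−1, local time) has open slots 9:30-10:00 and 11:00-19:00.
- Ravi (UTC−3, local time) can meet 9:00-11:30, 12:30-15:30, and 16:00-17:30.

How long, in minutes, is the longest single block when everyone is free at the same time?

Ximena → UTC: 07:00–08:00, 10:00–11:30.
Bob → UTC: 10:30–11:00, 12:00–20:00.
Ravi → UTC: 12:00–14:30, 15:30–18:30, 19:00–20:30.
Ximena ∩ Bob: 10:30–11:00.
Ximena ∩ Bob ∩ Ravi: (none).
No common window.

0 minutes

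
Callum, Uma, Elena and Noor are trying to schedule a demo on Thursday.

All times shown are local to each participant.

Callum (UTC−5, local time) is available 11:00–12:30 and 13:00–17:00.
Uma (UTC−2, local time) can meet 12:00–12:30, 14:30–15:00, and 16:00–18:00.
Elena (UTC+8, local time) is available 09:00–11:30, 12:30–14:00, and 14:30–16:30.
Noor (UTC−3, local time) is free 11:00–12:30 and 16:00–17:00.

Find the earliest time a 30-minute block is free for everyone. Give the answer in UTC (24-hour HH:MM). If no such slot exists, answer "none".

none

Callum → UTC: 16:00–17:30, 18:00–22:00.
Uma → UTC: 14:00–14:30, 16:30–17:00, 18:00–20:00.
Elena → UTC: 01:00–03:30, 04:30–06:00, 06:30–08:30.
Noor → UTC: 14:00–15:30, 19:00–20:00.
Callum ∩ Uma: 16:30–17:00, 18:00–20:00.
Callum ∩ Uma ∩ Elena: (none).
Callum ∩ Uma ∩ Elena ∩ Noor: (none).
Windows ≥ 30 min: (none).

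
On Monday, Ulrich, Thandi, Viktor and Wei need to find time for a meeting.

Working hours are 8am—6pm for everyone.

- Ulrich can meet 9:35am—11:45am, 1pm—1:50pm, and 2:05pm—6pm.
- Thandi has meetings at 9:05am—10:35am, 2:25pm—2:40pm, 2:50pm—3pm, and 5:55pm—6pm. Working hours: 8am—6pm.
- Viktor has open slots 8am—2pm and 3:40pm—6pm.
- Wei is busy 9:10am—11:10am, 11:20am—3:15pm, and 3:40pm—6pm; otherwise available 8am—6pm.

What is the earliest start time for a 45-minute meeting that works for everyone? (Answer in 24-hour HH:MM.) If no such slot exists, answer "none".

none

Thandi free within 08:00–18:00: 08:00–09:05, 10:35–14:25, 14:40–14:50, 15:00–17:55.
Wei free within 08:00–18:00: 08:00–09:10, 11:10–11:20, 15:15–15:40.
Ulrich ∩ Thandi: 10:35–11:45, 13:00–13:50, 14:05–14:25, 14:40–14:50, 15:00–17:55.
Ulrich ∩ Thandi ∩ Viktor: 10:35–11:45, 13:00–13:50, 15:40–17:55.
Ulrich ∩ Thandi ∩ Viktor ∩ Wei: 11:10–11:20.
Windows ≥ 45 min: (none).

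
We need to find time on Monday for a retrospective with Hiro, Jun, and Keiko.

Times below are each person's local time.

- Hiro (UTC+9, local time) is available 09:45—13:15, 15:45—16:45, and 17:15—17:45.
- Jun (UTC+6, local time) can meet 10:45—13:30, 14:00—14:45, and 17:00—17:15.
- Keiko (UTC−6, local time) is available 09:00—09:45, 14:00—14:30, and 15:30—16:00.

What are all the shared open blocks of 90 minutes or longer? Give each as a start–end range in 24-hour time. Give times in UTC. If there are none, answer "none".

Hiro → UTC: 00:45–04:15, 06:45–07:45, 08:15–08:45.
Jun → UTC: 04:45–07:30, 08:00–08:45, 11:00–11:15.
Keiko → UTC: 15:00–15:45, 20:00–20:30, 21:30–22:00.
Hiro ∩ Jun: 06:45–07:30, 08:15–08:45.
Hiro ∩ Jun ∩ Keiko: (none).
Windows ≥ 90 min: (none).

none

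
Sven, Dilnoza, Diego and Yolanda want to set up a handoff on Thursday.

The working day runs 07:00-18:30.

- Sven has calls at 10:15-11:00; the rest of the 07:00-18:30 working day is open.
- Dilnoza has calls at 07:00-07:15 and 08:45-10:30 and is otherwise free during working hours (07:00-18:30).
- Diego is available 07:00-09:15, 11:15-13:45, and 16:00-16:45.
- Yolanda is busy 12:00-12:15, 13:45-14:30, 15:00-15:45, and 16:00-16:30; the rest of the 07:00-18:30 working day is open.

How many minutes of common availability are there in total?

Sven free within 07:00–18:30: 07:00–10:15, 11:00–18:30.
Dilnoza free within 07:00–18:30: 07:15–08:45, 10:30–18:30.
Yolanda free within 07:00–18:30: 07:00–12:00, 12:15–13:45, 14:30–15:00, 15:45–16:00, 16:30–18:30.
Sven ∩ Dilnoza: 07:15–08:45, 11:00–18:30.
Sven ∩ Dilnoza ∩ Diego: 07:15–08:45, 11:15–13:45, 16:00–16:45.
Sven ∩ Dilnoza ∩ Diego ∩ Yolanda: 07:15–08:45, 11:15–12:00, 12:15–13:45, 16:30–16:45.
Total common minutes: 90 + 45 + 90 + 15 = 240.

240 minutes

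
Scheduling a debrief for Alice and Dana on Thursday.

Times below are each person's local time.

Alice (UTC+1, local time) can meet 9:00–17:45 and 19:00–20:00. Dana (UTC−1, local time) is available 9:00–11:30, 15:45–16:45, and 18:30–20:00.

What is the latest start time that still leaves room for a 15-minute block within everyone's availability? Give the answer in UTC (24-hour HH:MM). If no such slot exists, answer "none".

Alice → UTC: 08:00–16:45, 18:00–19:00.
Dana → UTC: 10:00–12:30, 16:45–17:45, 19:30–21:00.
Alice ∩ Dana: 10:00–12:30.
Windows ≥ 15 min: 10:00–12:30.
Latest start in the last window 10:00–12:30 is 12:30 − 15 min = 12:15.

12:15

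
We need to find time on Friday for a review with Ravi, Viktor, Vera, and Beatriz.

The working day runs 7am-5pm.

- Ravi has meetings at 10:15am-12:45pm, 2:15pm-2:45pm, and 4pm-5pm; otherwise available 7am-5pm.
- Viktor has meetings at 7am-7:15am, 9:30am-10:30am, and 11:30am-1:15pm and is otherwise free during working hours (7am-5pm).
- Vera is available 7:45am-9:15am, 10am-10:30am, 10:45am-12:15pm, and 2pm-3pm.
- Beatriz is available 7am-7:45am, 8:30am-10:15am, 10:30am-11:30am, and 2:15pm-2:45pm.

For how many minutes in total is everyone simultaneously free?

Ravi free within 07:00–17:00: 07:00–10:15, 12:45–14:15, 14:45–16:00.
Viktor free within 07:00–17:00: 07:15–09:30, 10:30–11:30, 13:15–17:00.
Ravi ∩ Viktor: 07:15–09:30, 13:15–14:15, 14:45–16:00.
Ravi ∩ Viktor ∩ Vera: 07:45–09:15, 14:00–14:15, 14:45–15:00.
Ravi ∩ Viktor ∩ Vera ∩ Beatriz: 08:30–09:15.
Total common minutes: 45.

45 minutes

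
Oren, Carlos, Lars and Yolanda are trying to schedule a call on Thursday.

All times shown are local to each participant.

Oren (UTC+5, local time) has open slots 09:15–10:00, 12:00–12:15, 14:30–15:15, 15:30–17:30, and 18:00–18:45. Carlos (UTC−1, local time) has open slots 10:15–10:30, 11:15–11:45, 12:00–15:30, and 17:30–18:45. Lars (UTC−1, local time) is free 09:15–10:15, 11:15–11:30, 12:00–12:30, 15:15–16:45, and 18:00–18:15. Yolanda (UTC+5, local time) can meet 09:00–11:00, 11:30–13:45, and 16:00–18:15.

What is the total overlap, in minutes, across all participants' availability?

Oren → UTC: 04:15–05:00, 07:00–07:15, 09:30–10:15, 10:30–12:30, 13:00–13:45.
Carlos → UTC: 11:15–11:30, 12:15–12:45, 13:00–16:30, 18:30–19:45.
Lars → UTC: 10:15–11:15, 12:15–12:30, 13:00–13:30, 16:15–17:45, 19:00–19:15.
Yolanda → UTC: 04:00–06:00, 06:30–08:45, 11:00–13:15.
Oren ∩ Carlos: 11:15–11:30, 12:15–12:30, 13:00–13:45.
Oren ∩ Carlos ∩ Lars: 12:15–12:30, 13:00–13:30.
Oren ∩ Carlos ∩ Lars ∩ Yolanda: 12:15–12:30, 13:00–13:15.
Total common minutes: 15 + 15 = 30.

30 minutes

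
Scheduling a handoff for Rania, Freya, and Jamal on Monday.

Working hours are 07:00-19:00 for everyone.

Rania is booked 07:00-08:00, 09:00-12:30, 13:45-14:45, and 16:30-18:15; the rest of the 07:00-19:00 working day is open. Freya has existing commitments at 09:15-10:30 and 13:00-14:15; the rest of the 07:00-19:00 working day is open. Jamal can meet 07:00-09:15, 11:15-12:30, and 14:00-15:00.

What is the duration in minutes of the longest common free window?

Rania free within 07:00–19:00: 08:00–09:00, 12:30–13:45, 14:45–16:30, 18:15–19:00.
Freya free within 07:00–19:00: 07:00–09:15, 10:30–13:00, 14:15–19:00.
Rania ∩ Freya: 08:00–09:00, 12:30–13:00, 14:45–16:30, 18:15–19:00.
Rania ∩ Freya ∩ Jamal: 08:00–09:00, 14:45–15:00.
Common window lengths: 60, 15 min; longest is 60.

60 minutes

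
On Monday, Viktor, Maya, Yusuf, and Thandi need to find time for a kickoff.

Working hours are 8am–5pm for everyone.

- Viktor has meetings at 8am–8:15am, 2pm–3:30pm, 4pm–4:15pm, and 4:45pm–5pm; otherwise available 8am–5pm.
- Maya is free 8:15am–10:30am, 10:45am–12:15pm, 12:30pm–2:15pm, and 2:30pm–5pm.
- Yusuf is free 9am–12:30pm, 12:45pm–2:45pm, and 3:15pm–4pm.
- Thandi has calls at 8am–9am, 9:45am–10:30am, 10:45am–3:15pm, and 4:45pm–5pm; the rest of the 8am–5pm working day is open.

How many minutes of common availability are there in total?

75 minutes

Viktor free within 08:00–17:00: 08:15–14:00, 15:30–16:00, 16:15–16:45.
Thandi free within 08:00–17:00: 09:00–09:45, 10:30–10:45, 15:15–16:45.
Viktor ∩ Maya: 08:15–10:30, 10:45–12:15, 12:30–14:00, 15:30–16:00, 16:15–16:45.
Viktor ∩ Maya ∩ Yusuf: 09:00–10:30, 10:45–12:15, 12:45–14:00, 15:30–16:00.
Viktor ∩ Maya ∩ Yusuf ∩ Thandi: 09:00–09:45, 15:30–16:00.
Total common minutes: 45 + 30 = 75.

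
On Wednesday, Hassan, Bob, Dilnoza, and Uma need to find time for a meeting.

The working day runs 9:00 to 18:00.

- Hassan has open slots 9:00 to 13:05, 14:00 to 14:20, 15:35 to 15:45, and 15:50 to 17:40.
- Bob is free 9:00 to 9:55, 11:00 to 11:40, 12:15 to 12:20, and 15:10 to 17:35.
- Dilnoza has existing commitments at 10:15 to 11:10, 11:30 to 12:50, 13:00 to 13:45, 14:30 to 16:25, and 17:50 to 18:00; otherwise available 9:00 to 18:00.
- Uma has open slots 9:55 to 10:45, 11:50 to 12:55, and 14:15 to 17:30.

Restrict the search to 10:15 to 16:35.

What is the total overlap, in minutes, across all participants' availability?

10 minutes

Dilnoza free within 09:00–18:00: 09:00–10:15, 11:10–11:30, 12:50–13:00, 13:45–14:30, 16:25–17:50.
Hassan ∩ Bob: 09:00–09:55, 11:00–11:40, 12:15–12:20, 15:35–15:45, 15:50–17:35.
Hassan ∩ Bob ∩ Dilnoza: 09:00–09:55, 11:10–11:30, 16:25–17:35.
Hassan ∩ Bob ∩ Dilnoza ∩ Uma: 16:25–17:30.
Restricted to 10:15–16:35: 16:25–16:35.
Total common minutes: 10.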